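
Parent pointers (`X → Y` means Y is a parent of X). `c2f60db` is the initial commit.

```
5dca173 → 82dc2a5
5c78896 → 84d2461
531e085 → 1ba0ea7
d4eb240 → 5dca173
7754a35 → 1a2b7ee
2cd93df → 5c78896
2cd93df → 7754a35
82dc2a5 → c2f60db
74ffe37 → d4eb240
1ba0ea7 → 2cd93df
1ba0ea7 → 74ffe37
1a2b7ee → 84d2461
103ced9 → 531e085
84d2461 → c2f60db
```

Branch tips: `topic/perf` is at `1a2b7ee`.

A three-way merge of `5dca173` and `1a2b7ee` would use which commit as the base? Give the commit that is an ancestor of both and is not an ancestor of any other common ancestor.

Ancestors of 5dca173: {5dca173, 82dc2a5, c2f60db}.
Ancestors of 1a2b7ee: {1a2b7ee, 84d2461, c2f60db}.
Common ancestors: {c2f60db}.
The only common ancestor is c2f60db, so it is the merge base.

c2f60db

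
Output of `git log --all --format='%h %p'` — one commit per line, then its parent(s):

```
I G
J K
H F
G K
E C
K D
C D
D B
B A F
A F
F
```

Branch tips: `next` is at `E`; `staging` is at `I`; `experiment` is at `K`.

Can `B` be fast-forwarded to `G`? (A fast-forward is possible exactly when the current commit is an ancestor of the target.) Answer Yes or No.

A fast-forward from B to G is possible iff B is an ancestor of G.
Ancestors of G: {A, B, D, F, G, K}.
B is among them, so fast-forward is possible.

Yes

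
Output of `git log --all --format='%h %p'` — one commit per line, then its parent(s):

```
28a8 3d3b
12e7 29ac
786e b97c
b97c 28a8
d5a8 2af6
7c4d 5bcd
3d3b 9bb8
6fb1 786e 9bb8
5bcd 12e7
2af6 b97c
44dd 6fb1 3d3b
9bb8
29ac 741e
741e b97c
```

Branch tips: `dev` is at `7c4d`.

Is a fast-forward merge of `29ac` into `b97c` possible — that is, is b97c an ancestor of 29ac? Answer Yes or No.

Yes

A fast-forward from b97c to 29ac is possible iff b97c is an ancestor of 29ac.
Ancestors of 29ac: {28a8, 29ac, 3d3b, 741e, 9bb8, b97c}.
b97c is among them, so fast-forward is possible.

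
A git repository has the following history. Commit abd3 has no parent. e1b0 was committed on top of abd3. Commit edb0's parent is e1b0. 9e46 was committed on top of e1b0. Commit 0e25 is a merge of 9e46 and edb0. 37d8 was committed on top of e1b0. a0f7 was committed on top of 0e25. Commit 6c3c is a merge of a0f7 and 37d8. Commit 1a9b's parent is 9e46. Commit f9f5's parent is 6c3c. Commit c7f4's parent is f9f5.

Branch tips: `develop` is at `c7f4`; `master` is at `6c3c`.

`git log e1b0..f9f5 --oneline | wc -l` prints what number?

7

Reachable from f9f5: {0e25, 37d8, 6c3c, 9e46, a0f7, abd3, e1b0, edb0, f9f5}.
Reachable from e1b0: {abd3, e1b0}.
In f9f5's history but not e1b0's: {0e25, 37d8, 6c3c, 9e46, a0f7, edb0, f9f5} — 7 commits.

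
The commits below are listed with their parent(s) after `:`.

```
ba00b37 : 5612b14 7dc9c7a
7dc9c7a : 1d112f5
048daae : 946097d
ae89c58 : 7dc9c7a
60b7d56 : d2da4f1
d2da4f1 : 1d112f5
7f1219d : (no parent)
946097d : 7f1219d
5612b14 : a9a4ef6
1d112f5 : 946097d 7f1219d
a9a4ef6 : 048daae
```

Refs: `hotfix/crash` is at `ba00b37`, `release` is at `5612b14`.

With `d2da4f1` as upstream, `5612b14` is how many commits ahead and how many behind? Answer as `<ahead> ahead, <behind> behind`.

3 ahead, 2 behind

Reachable from 5612b14: {048daae, 5612b14, 7f1219d, 946097d, a9a4ef6}.
Reachable from d2da4f1: {1d112f5, 7f1219d, 946097d, d2da4f1}.
Only in 5612b14's history (ahead): {048daae, 5612b14, a9a4ef6} — 3.
Only in d2da4f1's history (behind): {1d112f5, d2da4f1} — 2.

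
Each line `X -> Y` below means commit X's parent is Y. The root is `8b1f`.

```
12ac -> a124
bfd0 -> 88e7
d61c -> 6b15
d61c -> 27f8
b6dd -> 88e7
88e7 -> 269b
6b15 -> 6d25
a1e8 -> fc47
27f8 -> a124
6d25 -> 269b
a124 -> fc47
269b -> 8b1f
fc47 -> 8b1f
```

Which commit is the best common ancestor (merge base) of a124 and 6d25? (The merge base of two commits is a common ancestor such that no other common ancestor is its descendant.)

Ancestors of a124: {8b1f, a124, fc47}.
Ancestors of 6d25: {269b, 6d25, 8b1f}.
Common ancestors: {8b1f}.
The only common ancestor is 8b1f, so it is the merge base.

8b1f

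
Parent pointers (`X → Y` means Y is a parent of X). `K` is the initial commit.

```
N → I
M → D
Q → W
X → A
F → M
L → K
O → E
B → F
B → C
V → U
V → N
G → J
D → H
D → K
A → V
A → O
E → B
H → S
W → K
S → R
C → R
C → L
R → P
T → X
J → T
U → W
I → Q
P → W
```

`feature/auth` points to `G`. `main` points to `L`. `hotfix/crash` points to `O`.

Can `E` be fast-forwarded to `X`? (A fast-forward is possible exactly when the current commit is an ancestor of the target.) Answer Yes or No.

Yes

A fast-forward from E to X is possible iff E is an ancestor of X.
Ancestors of X: {A, B, C, D, E, F, H, I, K, L, M, N, O, P, Q, R, S, U, V, W, X}.
E is among them, so fast-forward is possible.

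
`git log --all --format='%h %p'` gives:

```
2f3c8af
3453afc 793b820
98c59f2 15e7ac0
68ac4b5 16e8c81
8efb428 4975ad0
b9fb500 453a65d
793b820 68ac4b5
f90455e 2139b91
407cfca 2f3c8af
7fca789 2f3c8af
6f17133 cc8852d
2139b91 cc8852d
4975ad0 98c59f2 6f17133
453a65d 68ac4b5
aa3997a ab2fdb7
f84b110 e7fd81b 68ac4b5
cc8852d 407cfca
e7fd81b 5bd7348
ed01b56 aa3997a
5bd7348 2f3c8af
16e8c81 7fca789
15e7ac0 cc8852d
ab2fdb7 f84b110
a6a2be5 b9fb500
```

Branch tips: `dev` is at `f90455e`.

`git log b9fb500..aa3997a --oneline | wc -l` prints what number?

5

Reachable from aa3997a: {16e8c81, 2f3c8af, 5bd7348, 68ac4b5, 7fca789, aa3997a, ab2fdb7, e7fd81b, f84b110}.
Reachable from b9fb500: {16e8c81, 2f3c8af, 453a65d, 68ac4b5, 7fca789, b9fb500}.
In aa3997a's history but not b9fb500's: {5bd7348, aa3997a, ab2fdb7, e7fd81b, f84b110} — 5 commits.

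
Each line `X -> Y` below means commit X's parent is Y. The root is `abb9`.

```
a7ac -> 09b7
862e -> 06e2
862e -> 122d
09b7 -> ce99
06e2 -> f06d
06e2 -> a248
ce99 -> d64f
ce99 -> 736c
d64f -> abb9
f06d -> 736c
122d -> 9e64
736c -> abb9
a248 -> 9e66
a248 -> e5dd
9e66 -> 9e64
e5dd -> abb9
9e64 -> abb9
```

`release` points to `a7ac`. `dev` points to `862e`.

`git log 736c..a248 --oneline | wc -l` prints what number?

4

Reachable from a248: {9e64, 9e66, a248, abb9, e5dd}.
Reachable from 736c: {736c, abb9}.
In a248's history but not 736c's: {9e64, 9e66, a248, e5dd} — 4 commits.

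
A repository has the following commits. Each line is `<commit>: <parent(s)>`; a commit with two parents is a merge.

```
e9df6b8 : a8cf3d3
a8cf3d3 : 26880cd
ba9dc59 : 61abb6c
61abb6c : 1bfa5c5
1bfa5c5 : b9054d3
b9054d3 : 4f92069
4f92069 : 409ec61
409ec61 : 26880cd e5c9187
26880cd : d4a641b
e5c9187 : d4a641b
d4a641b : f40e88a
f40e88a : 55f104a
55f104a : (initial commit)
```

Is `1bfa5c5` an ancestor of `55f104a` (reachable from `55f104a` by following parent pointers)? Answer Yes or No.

No

Ancestors of 55f104a: {55f104a}.
1bfa5c5 is not in that set, so it is not an ancestor of 55f104a.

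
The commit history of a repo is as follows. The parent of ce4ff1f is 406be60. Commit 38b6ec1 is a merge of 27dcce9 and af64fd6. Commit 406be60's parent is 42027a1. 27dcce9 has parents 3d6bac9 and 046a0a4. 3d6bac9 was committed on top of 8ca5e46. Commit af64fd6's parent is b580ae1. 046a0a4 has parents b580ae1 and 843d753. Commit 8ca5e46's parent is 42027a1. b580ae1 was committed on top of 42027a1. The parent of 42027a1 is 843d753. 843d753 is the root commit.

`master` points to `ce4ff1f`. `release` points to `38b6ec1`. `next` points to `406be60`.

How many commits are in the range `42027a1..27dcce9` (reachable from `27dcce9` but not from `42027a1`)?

Reachable from 27dcce9: {046a0a4, 27dcce9, 3d6bac9, 42027a1, 843d753, 8ca5e46, b580ae1}.
Reachable from 42027a1: {42027a1, 843d753}.
In 27dcce9's history but not 42027a1's: {046a0a4, 27dcce9, 3d6bac9, 8ca5e46, b580ae1} — 5 commits.

5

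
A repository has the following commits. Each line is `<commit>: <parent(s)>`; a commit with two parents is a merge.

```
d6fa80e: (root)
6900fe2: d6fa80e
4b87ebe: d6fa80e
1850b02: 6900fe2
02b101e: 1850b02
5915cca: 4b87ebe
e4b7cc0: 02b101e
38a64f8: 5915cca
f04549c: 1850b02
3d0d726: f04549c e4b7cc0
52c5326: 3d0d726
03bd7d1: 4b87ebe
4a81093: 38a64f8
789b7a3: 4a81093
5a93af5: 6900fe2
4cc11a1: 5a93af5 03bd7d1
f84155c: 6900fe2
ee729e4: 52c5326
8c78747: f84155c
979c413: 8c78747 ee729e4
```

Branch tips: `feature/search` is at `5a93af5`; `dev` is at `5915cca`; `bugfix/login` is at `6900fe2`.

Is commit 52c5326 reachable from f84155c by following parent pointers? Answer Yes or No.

Ancestors of f84155c: {6900fe2, d6fa80e, f84155c}.
52c5326 is not in that set, so it is not an ancestor of f84155c.

No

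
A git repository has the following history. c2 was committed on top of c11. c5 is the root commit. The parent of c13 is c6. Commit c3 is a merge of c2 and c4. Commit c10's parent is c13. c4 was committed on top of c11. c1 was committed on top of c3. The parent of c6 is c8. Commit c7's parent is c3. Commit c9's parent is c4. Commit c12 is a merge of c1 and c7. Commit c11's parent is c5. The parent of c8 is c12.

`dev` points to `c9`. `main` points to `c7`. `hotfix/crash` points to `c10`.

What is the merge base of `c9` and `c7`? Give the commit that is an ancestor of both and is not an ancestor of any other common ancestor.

c4

Ancestors of c9: {c11, c4, c5, c9}.
Ancestors of c7: {c11, c2, c3, c4, c5, c7}.
Common ancestors: {c11, c4, c5}.
Among these, c4 is not an ancestor of any other common ancestor — it is the merge base.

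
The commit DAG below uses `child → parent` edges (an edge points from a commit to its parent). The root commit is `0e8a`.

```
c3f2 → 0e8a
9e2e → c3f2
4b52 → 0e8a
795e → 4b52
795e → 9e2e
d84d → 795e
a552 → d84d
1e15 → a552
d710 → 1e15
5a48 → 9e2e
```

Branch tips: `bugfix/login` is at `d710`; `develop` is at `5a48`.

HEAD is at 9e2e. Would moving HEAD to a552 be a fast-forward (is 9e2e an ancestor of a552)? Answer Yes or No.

A fast-forward from 9e2e to a552 is possible iff 9e2e is an ancestor of a552.
Ancestors of a552: {0e8a, 4b52, 795e, 9e2e, a552, c3f2, d84d}.
9e2e is among them, so fast-forward is possible.

Yes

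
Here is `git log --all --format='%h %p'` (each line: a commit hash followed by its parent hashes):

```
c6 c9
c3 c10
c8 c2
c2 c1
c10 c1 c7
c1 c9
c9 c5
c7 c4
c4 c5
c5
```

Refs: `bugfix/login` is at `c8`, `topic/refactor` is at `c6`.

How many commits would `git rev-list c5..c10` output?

5

Reachable from c10: {c1, c10, c4, c5, c7, c9}.
Reachable from c5: {c5}.
In c10's history but not c5's: {c1, c10, c4, c7, c9} — 5 commits.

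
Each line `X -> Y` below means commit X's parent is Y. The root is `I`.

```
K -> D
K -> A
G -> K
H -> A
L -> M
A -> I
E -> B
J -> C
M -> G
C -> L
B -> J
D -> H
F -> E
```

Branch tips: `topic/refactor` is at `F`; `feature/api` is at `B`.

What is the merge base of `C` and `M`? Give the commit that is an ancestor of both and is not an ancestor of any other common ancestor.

Ancestors of C: {A, C, D, G, H, I, K, L, M}.
Ancestors of M: {A, D, G, H, I, K, M}.
Common ancestors: {A, D, G, H, I, K, M}.
Among these, M is not an ancestor of any other common ancestor — it is the merge base.

M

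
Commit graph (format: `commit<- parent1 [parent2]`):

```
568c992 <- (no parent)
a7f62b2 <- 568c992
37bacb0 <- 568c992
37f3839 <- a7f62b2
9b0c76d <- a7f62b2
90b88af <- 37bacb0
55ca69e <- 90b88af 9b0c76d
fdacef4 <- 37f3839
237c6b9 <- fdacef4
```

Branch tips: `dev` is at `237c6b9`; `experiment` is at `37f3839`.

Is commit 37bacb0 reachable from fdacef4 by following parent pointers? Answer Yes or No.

No

Ancestors of fdacef4: {37f3839, 568c992, a7f62b2, fdacef4}.
37bacb0 is not in that set, so it is not an ancestor of fdacef4.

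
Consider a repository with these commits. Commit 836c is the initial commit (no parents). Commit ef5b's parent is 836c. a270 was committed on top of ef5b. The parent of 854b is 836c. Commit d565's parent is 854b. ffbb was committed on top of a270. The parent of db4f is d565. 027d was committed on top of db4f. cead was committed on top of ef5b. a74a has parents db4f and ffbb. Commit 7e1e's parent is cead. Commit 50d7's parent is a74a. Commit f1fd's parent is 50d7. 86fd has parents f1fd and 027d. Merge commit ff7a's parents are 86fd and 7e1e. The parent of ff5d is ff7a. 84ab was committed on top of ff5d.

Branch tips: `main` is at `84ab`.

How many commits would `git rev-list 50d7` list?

Walking parent pointers from 50d7: reachable set = {50d7, 836c, 854b, a270, a74a, d565, db4f, ef5b, ffbb}.
That is 9 commits.

9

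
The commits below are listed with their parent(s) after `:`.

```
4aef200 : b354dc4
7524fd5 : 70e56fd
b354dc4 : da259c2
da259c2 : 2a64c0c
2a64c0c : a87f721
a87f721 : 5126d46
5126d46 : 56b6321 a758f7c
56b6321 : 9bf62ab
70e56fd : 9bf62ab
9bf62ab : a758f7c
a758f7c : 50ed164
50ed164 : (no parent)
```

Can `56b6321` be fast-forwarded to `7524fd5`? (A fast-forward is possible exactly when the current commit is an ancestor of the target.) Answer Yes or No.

A fast-forward from 56b6321 to 7524fd5 is possible iff 56b6321 is an ancestor of 7524fd5.
Ancestors of 7524fd5: {50ed164, 70e56fd, 7524fd5, 9bf62ab, a758f7c}.
56b6321 is not among them, so fast-forward is not possible.

No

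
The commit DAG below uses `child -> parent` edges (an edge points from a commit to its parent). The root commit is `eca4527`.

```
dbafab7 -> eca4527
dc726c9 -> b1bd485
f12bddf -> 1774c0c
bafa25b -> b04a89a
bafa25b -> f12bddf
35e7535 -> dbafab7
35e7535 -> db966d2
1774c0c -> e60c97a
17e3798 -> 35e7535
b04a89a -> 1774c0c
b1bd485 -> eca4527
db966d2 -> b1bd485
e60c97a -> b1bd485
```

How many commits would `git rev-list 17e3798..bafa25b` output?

5

Reachable from bafa25b: {1774c0c, b04a89a, b1bd485, bafa25b, e60c97a, eca4527, f12bddf}.
Reachable from 17e3798: {17e3798, 35e7535, b1bd485, db966d2, dbafab7, eca4527}.
In bafa25b's history but not 17e3798's: {1774c0c, b04a89a, bafa25b, e60c97a, f12bddf} — 5 commits.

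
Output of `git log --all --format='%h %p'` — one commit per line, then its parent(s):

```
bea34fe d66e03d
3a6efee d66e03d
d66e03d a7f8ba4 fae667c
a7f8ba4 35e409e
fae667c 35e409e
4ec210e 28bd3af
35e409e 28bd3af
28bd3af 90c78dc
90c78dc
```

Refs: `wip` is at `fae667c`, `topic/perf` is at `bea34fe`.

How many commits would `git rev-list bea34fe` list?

7

Walking parent pointers from bea34fe: reachable set = {28bd3af, 35e409e, 90c78dc, a7f8ba4, bea34fe, d66e03d, fae667c}.
That is 7 commits.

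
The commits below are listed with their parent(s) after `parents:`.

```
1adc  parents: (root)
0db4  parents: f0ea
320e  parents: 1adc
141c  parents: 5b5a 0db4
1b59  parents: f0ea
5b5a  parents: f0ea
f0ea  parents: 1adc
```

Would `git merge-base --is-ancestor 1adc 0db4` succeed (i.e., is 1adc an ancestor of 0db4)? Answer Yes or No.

Ancestors of 0db4 (commits reachable by following parents): {0db4, 1adc, f0ea}.
1adc is in that set, so it is an ancestor of 0db4.

Yes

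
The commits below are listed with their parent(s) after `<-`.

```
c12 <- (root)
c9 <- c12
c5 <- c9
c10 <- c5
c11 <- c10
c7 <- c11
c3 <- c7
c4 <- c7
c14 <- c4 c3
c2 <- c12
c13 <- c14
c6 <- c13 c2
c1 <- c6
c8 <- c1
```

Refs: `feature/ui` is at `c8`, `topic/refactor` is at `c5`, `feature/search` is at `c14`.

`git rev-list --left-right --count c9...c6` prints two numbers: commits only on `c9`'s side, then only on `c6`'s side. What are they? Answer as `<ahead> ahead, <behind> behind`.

0 ahead, 10 behind

Reachable from c9: {c12, c9}.
Reachable from c6: {c10, c11, c12, c13, c14, c2, c3, c4, c5, c6, c7, c9}.
Only in c9's history (ahead): {} — 0.
Only in c6's history (behind): {c10, c11, c13, c14, c2, c3, c4, c5, c6, c7} — 10.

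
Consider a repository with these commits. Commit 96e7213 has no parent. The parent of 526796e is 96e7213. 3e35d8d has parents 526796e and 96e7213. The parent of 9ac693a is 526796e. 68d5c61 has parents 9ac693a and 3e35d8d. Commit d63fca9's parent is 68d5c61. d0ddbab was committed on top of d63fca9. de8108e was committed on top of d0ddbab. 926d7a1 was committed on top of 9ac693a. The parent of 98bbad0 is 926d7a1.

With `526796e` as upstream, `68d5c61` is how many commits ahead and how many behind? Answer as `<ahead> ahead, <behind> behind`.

3 ahead, 0 behind

Reachable from 68d5c61: {3e35d8d, 526796e, 68d5c61, 96e7213, 9ac693a}.
Reachable from 526796e: {526796e, 96e7213}.
Only in 68d5c61's history (ahead): {3e35d8d, 68d5c61, 9ac693a} — 3.
Only in 526796e's history (behind): {} — 0.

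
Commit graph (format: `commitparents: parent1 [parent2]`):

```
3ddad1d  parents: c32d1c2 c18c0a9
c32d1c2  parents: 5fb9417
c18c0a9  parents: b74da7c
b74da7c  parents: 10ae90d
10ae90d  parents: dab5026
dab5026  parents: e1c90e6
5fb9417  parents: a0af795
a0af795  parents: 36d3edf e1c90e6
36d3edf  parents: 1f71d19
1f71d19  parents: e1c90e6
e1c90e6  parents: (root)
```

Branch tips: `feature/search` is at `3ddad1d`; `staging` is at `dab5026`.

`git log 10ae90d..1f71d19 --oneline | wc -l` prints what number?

1

Reachable from 1f71d19: {1f71d19, e1c90e6}.
Reachable from 10ae90d: {10ae90d, dab5026, e1c90e6}.
In 1f71d19's history but not 10ae90d's: {1f71d19} — 1 commit.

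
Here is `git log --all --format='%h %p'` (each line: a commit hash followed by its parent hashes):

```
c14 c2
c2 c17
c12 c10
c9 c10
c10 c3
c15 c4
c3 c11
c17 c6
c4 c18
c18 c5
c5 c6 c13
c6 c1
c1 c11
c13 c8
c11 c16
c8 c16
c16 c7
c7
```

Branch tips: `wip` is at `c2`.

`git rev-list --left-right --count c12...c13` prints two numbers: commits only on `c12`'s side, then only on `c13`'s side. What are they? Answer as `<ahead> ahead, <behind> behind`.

Reachable from c12: {c10, c11, c12, c16, c3, c7}.
Reachable from c13: {c13, c16, c7, c8}.
Only in c12's history (ahead): {c10, c11, c12, c3} — 4.
Only in c13's history (behind): {c13, c8} — 2.

4 ahead, 2 behind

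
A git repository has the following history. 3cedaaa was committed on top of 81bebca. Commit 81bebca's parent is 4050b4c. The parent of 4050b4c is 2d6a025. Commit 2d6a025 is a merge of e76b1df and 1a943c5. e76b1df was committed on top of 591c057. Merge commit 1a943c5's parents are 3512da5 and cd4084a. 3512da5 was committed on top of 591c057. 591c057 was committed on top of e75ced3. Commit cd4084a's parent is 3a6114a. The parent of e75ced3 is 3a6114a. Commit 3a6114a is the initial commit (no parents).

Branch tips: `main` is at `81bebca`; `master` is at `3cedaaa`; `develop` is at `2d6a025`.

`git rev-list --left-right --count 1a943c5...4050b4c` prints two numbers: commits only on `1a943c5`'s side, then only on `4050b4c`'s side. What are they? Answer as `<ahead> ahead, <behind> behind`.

Reachable from 1a943c5: {1a943c5, 3512da5, 3a6114a, 591c057, cd4084a, e75ced3}.
Reachable from 4050b4c: {1a943c5, 2d6a025, 3512da5, 3a6114a, 4050b4c, 591c057, cd4084a, e75ced3, e76b1df}.
Only in 1a943c5's history (ahead): {} — 0.
Only in 4050b4c's history (behind): {2d6a025, 4050b4c, e76b1df} — 3.

0 ahead, 3 behind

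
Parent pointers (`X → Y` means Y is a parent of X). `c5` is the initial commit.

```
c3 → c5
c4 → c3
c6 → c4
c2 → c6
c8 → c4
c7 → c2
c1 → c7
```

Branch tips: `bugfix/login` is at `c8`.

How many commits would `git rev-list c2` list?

Walking parent pointers from c2: reachable set = {c2, c3, c4, c5, c6}.
That is 5 commits.

5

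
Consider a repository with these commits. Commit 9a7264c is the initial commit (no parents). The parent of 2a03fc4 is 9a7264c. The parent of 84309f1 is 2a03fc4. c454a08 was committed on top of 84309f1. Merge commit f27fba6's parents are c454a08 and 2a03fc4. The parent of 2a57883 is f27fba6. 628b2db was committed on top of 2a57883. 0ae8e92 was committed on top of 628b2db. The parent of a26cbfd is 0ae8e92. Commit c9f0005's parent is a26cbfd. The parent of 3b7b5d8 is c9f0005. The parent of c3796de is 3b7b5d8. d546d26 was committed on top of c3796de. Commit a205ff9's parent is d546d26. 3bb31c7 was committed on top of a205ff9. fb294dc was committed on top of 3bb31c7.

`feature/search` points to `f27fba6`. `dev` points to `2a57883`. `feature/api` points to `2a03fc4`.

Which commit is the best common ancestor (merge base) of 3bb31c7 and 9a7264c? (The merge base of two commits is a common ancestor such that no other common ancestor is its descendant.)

9a7264c

Ancestors of 3bb31c7: {0ae8e92, 2a03fc4, 2a57883, 3b7b5d8, 3bb31c7, 628b2db, 84309f1, 9a7264c, a205ff9, a26cbfd, c3796de, c454a08, c9f0005, d546d26, f27fba6}.
Ancestors of 9a7264c: {9a7264c}.
Common ancestors: {9a7264c}.
The only common ancestor is 9a7264c, so it is the merge base.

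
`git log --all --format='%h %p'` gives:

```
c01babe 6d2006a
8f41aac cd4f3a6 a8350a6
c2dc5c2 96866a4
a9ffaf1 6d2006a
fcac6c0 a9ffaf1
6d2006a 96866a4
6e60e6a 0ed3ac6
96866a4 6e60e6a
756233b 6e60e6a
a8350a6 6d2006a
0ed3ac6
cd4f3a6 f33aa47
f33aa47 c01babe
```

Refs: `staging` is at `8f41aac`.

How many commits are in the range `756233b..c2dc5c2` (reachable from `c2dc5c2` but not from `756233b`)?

2

Reachable from c2dc5c2: {0ed3ac6, 6e60e6a, 96866a4, c2dc5c2}.
Reachable from 756233b: {0ed3ac6, 6e60e6a, 756233b}.
In c2dc5c2's history but not 756233b's: {96866a4, c2dc5c2} — 2 commits.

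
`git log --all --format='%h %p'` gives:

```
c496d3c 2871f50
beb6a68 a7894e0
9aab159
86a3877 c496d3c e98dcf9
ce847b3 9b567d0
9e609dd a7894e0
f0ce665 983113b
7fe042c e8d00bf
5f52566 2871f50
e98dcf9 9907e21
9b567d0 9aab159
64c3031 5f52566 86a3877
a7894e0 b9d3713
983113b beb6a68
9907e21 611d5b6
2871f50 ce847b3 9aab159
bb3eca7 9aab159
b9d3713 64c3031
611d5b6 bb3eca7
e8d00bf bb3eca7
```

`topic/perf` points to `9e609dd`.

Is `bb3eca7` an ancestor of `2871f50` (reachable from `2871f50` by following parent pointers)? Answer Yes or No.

No

Ancestors of 2871f50: {2871f50, 9aab159, 9b567d0, ce847b3}.
bb3eca7 is not in that set, so it is not an ancestor of 2871f50.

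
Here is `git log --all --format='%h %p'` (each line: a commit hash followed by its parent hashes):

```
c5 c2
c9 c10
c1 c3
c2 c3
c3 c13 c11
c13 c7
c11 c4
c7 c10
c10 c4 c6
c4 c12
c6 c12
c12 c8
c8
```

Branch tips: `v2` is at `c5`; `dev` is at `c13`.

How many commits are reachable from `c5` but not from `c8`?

10

Reachable from c5: {c10, c11, c12, c13, c2, c3, c4, c5, c6, c7, c8}.
Reachable from c8: {c8}.
In c5's history but not c8's: {c10, c11, c12, c13, c2, c3, c4, c5, c6, c7} — 10 commits.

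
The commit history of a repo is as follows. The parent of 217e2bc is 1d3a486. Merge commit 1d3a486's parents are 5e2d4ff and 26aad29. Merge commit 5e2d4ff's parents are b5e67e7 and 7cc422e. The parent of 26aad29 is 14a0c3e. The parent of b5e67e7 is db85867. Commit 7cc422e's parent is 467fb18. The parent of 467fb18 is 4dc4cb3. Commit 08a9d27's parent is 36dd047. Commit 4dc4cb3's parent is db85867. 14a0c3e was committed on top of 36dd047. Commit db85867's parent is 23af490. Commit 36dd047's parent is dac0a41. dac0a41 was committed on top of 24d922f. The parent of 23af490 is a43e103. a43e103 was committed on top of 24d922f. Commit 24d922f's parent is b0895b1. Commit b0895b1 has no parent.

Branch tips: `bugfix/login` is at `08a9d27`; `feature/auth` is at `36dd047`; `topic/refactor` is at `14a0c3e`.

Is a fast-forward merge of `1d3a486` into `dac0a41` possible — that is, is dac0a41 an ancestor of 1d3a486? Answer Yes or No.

Yes

A fast-forward from dac0a41 to 1d3a486 is possible iff dac0a41 is an ancestor of 1d3a486.
Ancestors of 1d3a486: {14a0c3e, 1d3a486, 23af490, 24d922f, 26aad29, 36dd047, 467fb18, 4dc4cb3, 5e2d4ff, 7cc422e, a43e103, b0895b1, b5e67e7, dac0a41, db85867}.
dac0a41 is among them, so fast-forward is possible.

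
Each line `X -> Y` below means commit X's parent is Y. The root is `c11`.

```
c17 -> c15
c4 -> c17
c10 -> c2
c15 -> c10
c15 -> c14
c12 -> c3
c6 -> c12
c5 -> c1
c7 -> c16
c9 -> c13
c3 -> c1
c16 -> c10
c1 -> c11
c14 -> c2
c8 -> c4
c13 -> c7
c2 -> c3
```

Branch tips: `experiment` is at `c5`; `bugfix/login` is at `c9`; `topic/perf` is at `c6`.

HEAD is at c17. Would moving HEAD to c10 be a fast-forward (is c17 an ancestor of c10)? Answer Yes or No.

No

A fast-forward from c17 to c10 is possible iff c17 is an ancestor of c10.
Ancestors of c10: {c1, c10, c11, c2, c3}.
c17 is not among them, so fast-forward is not possible.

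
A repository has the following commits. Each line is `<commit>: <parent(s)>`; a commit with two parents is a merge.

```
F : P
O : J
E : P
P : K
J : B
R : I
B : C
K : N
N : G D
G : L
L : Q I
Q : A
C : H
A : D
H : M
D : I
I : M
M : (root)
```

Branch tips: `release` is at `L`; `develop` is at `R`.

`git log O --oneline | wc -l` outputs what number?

6

Walking parent pointers from O: reachable set = {B, C, H, J, M, O}.
That is 6 commits.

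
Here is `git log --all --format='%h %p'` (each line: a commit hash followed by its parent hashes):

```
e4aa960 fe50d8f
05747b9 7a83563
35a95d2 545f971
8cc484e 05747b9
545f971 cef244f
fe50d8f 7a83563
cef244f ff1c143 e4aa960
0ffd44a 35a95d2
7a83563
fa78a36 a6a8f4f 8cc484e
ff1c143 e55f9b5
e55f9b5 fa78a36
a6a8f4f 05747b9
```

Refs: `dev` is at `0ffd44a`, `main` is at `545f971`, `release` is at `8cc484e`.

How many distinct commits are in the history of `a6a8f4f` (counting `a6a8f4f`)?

3

Walking parent pointers from a6a8f4f: reachable set = {05747b9, 7a83563, a6a8f4f}.
That is 3 commits.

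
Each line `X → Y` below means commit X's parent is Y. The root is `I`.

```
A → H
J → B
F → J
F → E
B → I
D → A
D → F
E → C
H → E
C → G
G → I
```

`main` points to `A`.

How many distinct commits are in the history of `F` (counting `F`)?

Walking parent pointers from F: reachable set = {B, C, E, F, G, I, J}.
That is 7 commits.

7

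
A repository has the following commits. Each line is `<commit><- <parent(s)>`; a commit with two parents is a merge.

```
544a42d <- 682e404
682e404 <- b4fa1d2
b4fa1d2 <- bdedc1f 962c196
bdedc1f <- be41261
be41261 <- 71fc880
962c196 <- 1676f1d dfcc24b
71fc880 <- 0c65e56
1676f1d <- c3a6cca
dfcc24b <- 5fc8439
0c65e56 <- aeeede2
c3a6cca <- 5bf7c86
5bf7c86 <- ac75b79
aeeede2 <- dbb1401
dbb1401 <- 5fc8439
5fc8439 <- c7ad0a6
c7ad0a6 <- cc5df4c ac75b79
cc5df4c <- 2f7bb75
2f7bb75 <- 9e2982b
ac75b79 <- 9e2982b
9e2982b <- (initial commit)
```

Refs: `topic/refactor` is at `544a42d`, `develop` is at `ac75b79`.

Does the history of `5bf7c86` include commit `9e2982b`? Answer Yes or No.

Yes

Ancestors of 5bf7c86 (commits reachable by following parents): {5bf7c86, 9e2982b, ac75b79}.
9e2982b is in that set, so it is an ancestor of 5bf7c86.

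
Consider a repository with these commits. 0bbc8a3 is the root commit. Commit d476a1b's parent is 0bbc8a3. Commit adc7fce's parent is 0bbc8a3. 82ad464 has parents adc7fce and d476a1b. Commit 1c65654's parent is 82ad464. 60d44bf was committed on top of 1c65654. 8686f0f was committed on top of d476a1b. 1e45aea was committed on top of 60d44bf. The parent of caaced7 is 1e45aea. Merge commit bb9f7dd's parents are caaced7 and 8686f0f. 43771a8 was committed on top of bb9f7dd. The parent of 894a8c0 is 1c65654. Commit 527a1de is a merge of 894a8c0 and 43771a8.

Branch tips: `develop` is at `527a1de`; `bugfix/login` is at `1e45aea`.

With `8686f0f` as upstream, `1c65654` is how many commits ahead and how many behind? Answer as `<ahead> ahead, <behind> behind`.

Reachable from 1c65654: {0bbc8a3, 1c65654, 82ad464, adc7fce, d476a1b}.
Reachable from 8686f0f: {0bbc8a3, 8686f0f, d476a1b}.
Only in 1c65654's history (ahead): {1c65654, 82ad464, adc7fce} — 3.
Only in 8686f0f's history (behind): {8686f0f} — 1.

3 ahead, 1 behind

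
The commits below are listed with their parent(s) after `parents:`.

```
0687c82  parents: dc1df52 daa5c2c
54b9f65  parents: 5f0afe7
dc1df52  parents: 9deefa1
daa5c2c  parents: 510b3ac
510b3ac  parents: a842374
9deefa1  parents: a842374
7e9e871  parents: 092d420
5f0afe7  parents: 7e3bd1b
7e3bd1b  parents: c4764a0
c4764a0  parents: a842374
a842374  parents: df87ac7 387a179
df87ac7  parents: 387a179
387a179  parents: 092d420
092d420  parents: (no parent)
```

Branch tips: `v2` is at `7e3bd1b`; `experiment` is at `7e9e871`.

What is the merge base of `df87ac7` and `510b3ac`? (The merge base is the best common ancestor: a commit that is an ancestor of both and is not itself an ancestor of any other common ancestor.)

df87ac7

Ancestors of df87ac7: {092d420, 387a179, df87ac7}.
Ancestors of 510b3ac: {092d420, 387a179, 510b3ac, a842374, df87ac7}.
Common ancestors: {092d420, 387a179, df87ac7}.
Among these, df87ac7 is not an ancestor of any other common ancestor — it is the merge base.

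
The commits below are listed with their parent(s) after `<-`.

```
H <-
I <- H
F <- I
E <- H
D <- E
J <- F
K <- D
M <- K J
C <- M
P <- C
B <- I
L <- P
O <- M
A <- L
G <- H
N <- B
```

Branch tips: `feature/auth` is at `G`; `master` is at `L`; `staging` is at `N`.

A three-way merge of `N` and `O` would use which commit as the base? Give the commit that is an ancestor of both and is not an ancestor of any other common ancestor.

Ancestors of N: {B, H, I, N}.
Ancestors of O: {D, E, F, H, I, J, K, M, O}.
Common ancestors: {H, I}.
Among these, I is not an ancestor of any other common ancestor — it is the merge base.

I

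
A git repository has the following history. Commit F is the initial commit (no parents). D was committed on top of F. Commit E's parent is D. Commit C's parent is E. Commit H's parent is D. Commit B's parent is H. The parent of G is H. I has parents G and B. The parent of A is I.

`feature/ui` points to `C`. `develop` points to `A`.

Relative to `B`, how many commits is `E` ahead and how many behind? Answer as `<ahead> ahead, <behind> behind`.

Reachable from E: {D, E, F}.
Reachable from B: {B, D, F, H}.
Only in E's history (ahead): {E} — 1.
Only in B's history (behind): {B, H} — 2.

1 ahead, 2 behind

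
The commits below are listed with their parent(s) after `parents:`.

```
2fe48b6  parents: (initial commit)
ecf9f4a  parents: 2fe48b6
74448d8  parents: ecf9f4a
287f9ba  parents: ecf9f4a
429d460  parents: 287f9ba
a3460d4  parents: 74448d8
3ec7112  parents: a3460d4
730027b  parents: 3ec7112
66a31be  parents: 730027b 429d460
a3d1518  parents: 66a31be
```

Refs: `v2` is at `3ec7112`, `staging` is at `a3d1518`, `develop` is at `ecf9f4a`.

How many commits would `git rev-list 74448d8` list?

3

Walking parent pointers from 74448d8: reachable set = {2fe48b6, 74448d8, ecf9f4a}.
That is 3 commits.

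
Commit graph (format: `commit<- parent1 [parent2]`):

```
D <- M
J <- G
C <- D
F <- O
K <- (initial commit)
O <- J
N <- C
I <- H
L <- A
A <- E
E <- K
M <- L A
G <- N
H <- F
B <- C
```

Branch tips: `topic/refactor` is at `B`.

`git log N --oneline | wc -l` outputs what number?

8

Walking parent pointers from N: reachable set = {A, C, D, E, K, L, M, N}.
That is 8 commits.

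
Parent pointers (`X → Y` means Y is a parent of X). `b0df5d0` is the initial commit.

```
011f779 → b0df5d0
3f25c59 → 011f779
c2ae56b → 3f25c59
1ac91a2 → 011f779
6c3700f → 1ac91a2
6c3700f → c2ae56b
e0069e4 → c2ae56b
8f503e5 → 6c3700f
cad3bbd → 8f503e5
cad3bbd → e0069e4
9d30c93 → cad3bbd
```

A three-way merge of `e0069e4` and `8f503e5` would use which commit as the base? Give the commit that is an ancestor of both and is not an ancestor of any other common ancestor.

Ancestors of e0069e4: {011f779, 3f25c59, b0df5d0, c2ae56b, e0069e4}.
Ancestors of 8f503e5: {011f779, 1ac91a2, 3f25c59, 6c3700f, 8f503e5, b0df5d0, c2ae56b}.
Common ancestors: {011f779, 3f25c59, b0df5d0, c2ae56b}.
Among these, c2ae56b is not an ancestor of any other common ancestor — it is the merge base.

c2ae56b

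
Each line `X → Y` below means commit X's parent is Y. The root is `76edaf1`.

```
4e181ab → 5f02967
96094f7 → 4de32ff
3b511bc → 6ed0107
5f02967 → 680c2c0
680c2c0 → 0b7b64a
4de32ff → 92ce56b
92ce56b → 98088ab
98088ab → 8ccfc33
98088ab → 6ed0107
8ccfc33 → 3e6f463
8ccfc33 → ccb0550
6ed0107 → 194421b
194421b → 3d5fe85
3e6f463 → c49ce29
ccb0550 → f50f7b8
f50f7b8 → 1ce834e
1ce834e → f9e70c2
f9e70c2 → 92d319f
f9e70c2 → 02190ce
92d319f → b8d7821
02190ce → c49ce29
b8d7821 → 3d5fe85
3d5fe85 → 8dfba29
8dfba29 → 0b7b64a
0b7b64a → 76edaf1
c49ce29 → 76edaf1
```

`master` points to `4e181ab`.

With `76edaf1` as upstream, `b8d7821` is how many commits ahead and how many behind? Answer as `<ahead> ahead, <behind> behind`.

4 ahead, 0 behind

Reachable from b8d7821: {0b7b64a, 3d5fe85, 76edaf1, 8dfba29, b8d7821}.
Reachable from 76edaf1: {76edaf1}.
Only in b8d7821's history (ahead): {0b7b64a, 3d5fe85, 8dfba29, b8d7821} — 4.
Only in 76edaf1's history (behind): {} — 0.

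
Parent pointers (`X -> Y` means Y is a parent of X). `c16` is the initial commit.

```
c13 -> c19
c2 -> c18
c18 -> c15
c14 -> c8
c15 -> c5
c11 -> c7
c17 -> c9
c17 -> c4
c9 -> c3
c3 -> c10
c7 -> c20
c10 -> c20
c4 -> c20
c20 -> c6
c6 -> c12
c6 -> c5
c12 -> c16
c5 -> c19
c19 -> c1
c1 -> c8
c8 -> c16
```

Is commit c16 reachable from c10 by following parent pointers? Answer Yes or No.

Yes

Ancestors of c10 (commits reachable by following parents): {c1, c10, c12, c16, c19, c20, c5, c6, c8}.
c16 is in that set, so it is an ancestor of c10.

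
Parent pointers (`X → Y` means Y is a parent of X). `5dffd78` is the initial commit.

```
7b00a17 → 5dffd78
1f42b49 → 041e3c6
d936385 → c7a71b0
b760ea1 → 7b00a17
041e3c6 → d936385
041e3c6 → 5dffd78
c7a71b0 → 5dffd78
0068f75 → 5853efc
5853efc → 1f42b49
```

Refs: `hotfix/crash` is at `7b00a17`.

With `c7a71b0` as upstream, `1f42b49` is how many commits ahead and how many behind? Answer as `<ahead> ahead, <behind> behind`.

Reachable from 1f42b49: {041e3c6, 1f42b49, 5dffd78, c7a71b0, d936385}.
Reachable from c7a71b0: {5dffd78, c7a71b0}.
Only in 1f42b49's history (ahead): {041e3c6, 1f42b49, d936385} — 3.
Only in c7a71b0's history (behind): {} — 0.

3 ahead, 0 behind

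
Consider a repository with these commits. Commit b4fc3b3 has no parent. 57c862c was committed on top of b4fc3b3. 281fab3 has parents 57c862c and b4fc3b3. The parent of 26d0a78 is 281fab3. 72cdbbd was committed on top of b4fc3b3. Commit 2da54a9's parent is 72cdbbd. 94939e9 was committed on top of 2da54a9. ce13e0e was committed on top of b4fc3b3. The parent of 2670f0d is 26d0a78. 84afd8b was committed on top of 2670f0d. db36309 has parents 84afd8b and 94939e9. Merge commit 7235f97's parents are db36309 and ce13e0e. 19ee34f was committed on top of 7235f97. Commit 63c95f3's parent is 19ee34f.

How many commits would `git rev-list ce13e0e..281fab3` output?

Reachable from 281fab3: {281fab3, 57c862c, b4fc3b3}.
Reachable from ce13e0e: {b4fc3b3, ce13e0e}.
In 281fab3's history but not ce13e0e's: {281fab3, 57c862c} — 2 commits.

2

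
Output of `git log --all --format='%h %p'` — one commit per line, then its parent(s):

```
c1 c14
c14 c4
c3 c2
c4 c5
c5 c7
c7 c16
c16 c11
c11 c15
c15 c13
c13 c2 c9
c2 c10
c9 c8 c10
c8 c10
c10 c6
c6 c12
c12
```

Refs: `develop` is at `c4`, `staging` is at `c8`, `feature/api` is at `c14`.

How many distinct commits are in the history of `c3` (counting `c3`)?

5

Walking parent pointers from c3: reachable set = {c10, c12, c2, c3, c6}.
That is 5 commits.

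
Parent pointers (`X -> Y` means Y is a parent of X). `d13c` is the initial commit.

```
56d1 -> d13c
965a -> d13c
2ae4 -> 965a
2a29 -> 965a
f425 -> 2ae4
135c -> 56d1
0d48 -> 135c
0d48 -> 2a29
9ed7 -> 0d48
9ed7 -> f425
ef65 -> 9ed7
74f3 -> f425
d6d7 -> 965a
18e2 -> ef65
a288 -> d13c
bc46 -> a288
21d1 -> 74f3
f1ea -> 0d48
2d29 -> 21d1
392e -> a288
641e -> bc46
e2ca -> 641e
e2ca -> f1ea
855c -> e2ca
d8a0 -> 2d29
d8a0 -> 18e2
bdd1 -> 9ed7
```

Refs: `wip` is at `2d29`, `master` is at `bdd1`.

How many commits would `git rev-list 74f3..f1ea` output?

Reachable from f1ea: {0d48, 135c, 2a29, 56d1, 965a, d13c, f1ea}.
Reachable from 74f3: {2ae4, 74f3, 965a, d13c, f425}.
In f1ea's history but not 74f3's: {0d48, 135c, 2a29, 56d1, f1ea} — 5 commits.

5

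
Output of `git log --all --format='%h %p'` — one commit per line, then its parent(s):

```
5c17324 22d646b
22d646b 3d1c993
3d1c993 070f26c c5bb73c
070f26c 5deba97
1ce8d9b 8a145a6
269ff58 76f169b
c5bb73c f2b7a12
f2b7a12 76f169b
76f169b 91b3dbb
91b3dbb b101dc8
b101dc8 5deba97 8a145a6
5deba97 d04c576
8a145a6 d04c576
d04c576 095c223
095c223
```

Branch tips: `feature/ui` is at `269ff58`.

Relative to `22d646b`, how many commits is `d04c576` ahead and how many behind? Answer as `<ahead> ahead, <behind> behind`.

0 ahead, 10 behind

Reachable from d04c576: {095c223, d04c576}.
Reachable from 22d646b: {070f26c, 095c223, 22d646b, 3d1c993, 5deba97, 76f169b, 8a145a6, 91b3dbb, b101dc8, c5bb73c, d04c576, f2b7a12}.
Only in d04c576's history (ahead): {} — 0.
Only in 22d646b's history (behind): {070f26c, 22d646b, 3d1c993, 5deba97, 76f169b, 8a145a6, 91b3dbb, b101dc8, c5bb73c, f2b7a12} — 10.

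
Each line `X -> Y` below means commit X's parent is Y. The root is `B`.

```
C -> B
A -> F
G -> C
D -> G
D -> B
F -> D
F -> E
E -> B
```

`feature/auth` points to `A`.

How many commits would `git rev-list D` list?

Walking parent pointers from D: reachable set = {B, C, D, G}.
That is 4 commits.

4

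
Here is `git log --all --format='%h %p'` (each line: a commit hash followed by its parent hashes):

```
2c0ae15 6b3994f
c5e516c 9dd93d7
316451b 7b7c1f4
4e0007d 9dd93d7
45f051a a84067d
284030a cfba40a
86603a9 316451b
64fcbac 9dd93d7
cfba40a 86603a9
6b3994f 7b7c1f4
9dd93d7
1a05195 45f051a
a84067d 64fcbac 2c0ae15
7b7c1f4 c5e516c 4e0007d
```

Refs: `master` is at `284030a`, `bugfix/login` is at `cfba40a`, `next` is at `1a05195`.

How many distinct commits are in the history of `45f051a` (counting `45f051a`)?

Walking parent pointers from 45f051a: reachable set = {2c0ae15, 45f051a, 4e0007d, 64fcbac, 6b3994f, 7b7c1f4, 9dd93d7, a84067d, c5e516c}.
That is 9 commits.

9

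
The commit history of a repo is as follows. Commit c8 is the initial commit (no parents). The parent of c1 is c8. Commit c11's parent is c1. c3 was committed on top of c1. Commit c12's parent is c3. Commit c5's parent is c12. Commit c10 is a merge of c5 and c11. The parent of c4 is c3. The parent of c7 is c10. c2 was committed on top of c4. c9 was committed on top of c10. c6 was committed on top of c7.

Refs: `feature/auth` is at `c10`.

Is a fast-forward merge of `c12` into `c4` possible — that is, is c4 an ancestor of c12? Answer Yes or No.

No

A fast-forward from c4 to c12 is possible iff c4 is an ancestor of c12.
Ancestors of c12: {c1, c12, c3, c8}.
c4 is not among them, so fast-forward is not possible.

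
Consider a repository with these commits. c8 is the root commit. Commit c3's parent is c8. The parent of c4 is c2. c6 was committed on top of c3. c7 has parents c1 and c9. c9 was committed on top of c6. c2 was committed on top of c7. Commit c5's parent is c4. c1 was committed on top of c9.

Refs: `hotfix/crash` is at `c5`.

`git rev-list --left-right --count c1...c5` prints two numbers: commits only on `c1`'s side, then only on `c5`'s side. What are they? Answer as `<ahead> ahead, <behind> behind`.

Reachable from c1: {c1, c3, c6, c8, c9}.
Reachable from c5: {c1, c2, c3, c4, c5, c6, c7, c8, c9}.
Only in c1's history (ahead): {} — 0.
Only in c5's history (behind): {c2, c4, c5, c7} — 4.

0 ahead, 4 behind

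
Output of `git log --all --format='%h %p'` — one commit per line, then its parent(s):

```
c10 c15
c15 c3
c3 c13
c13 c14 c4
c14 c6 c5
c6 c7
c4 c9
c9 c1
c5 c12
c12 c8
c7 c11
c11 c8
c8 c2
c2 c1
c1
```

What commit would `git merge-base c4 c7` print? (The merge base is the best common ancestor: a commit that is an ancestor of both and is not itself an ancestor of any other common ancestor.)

c1

Ancestors of c4: {c1, c4, c9}.
Ancestors of c7: {c1, c11, c2, c7, c8}.
Common ancestors: {c1}.
The only common ancestor is c1, so it is the merge base.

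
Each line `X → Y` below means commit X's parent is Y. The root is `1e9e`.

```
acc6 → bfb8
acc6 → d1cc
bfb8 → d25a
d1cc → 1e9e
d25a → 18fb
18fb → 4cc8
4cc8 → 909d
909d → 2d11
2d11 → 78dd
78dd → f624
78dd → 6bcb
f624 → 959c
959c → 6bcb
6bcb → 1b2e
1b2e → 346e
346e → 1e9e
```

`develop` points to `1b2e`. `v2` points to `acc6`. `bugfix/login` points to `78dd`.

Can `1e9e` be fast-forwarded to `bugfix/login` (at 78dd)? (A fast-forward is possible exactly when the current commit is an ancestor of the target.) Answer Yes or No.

A fast-forward from 1e9e to 78dd is possible iff 1e9e is an ancestor of 78dd.
Ancestors of 78dd: {1b2e, 1e9e, 346e, 6bcb, 78dd, 959c, f624}.
1e9e is among them, so fast-forward is possible.

Yes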